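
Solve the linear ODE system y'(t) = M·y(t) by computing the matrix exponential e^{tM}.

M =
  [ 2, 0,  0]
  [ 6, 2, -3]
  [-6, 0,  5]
e^{tM} =
  [exp(2*t), 0, 0]
  [2*exp(5*t) - 2*exp(2*t), exp(2*t), -exp(5*t) + exp(2*t)]
  [-2*exp(5*t) + 2*exp(2*t), 0, exp(5*t)]

Strategy: write M = P · J · P⁻¹ where J is a Jordan canonical form, so e^{tM} = P · e^{tJ} · P⁻¹, and e^{tJ} can be computed block-by-block.

M has Jordan form
J =
  [2, 0, 0]
  [0, 2, 0]
  [0, 0, 5]
(up to reordering of blocks).

Per-block formulas:
  For a 1×1 block at λ = 5: exp(t · [5]) = [e^(5t)].
  For a 1×1 block at λ = 2: exp(t · [2]) = [e^(2t)].

After assembling e^{tJ} and conjugating by P, we get:

e^{tM} =
  [exp(2*t), 0, 0]
  [2*exp(5*t) - 2*exp(2*t), exp(2*t), -exp(5*t) + exp(2*t)]
  [-2*exp(5*t) + 2*exp(2*t), 0, exp(5*t)]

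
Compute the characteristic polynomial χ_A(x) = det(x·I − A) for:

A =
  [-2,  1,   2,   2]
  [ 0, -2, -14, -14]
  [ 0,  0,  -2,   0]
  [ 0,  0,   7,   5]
x^4 + x^3 - 18*x^2 - 52*x - 40

Expanding det(x·I − A) (e.g. by cofactor expansion or by noting that A is similar to its Jordan form J, which has the same characteristic polynomial as A) gives
  χ_A(x) = x^4 + x^3 - 18*x^2 - 52*x - 40
which factors as (x - 5)*(x + 2)^3. The eigenvalues (with algebraic multiplicities) are λ = -2 with multiplicity 3, λ = 5 with multiplicity 1.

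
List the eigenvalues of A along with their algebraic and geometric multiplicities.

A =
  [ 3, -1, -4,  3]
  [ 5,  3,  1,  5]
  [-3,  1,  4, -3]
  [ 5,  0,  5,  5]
λ = 0: alg = 1, geom = 1; λ = 5: alg = 3, geom = 1

Step 1 — factor the characteristic polynomial to read off the algebraic multiplicities:
  χ_A(x) = x*(x - 5)^3

Step 2 — compute geometric multiplicities via the rank-nullity identity g(λ) = n − rank(A − λI):
  rank(A − (0)·I) = 3, so dim ker(A − (0)·I) = n − 3 = 1
  rank(A − (5)·I) = 3, so dim ker(A − (5)·I) = n − 3 = 1

Summary:
  λ = 0: algebraic multiplicity = 1, geometric multiplicity = 1
  λ = 5: algebraic multiplicity = 3, geometric multiplicity = 1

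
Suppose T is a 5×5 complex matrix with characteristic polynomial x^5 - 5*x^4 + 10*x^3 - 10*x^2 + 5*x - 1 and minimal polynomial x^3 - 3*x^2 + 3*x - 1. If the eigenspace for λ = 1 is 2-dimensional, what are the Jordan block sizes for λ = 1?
Block sizes for λ = 1: [3, 2]

Step 1 — from the characteristic polynomial, algebraic multiplicity of λ = 1 is 5. From dim ker(T − (1)·I) = 2, there are exactly 2 Jordan blocks for λ = 1.
Step 2 — from the minimal polynomial, the factor (x − 1)^3 tells us the largest block for λ = 1 has size 3.
Step 3 — with total size 5, 2 blocks, and largest block 3, the block sizes (in nonincreasing order) are [3, 2].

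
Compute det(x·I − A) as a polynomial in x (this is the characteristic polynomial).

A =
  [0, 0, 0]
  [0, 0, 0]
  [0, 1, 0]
x^3

Expanding det(x·I − A) (e.g. by cofactor expansion or by noting that A is similar to its Jordan form J, which has the same characteristic polynomial as A) gives
  χ_A(x) = x^3
which factors as x^3. The eigenvalues (with algebraic multiplicities) are λ = 0 with multiplicity 3.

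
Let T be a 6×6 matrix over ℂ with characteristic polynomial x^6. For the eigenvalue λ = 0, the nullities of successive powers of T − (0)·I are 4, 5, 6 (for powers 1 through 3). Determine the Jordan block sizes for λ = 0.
Block sizes for λ = 0: [3, 1, 1, 1]

From the dimensions of kernels of powers, the number of Jordan blocks of size at least j is d_j − d_{j−1} where d_j = dim ker(N^j) (with d_0 = 0). Computing the differences gives [4, 1, 1].
The number of blocks of size exactly k is (#blocks of size ≥ k) − (#blocks of size ≥ k + 1), so the partition is: 3 block(s) of size 1, 1 block(s) of size 3.
In nonincreasing order the block sizes are [3, 1, 1, 1].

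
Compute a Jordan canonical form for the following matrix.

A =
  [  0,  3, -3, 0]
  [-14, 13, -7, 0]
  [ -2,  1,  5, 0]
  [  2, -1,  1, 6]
J_2(6) ⊕ J_1(6) ⊕ J_1(6)

The characteristic polynomial is
  det(x·I − A) = x^4 - 24*x^3 + 216*x^2 - 864*x + 1296 = (x - 6)^4

Eigenvalues and multiplicities (the geometric multiplicity of λ is n − rank(A − λI), which equals the number of Jordan blocks for λ):
  λ = 6: algebraic multiplicity = 4, geometric multiplicity = 3

Determining the block sizes for each eigenvalue:
  λ = 6: 3 blocks summing to 4 forces exactly one block of size 2 and the rest size 1 → block sizes [2, 1, 1]

Assembling the blocks gives a Jordan form
J =
  [6, 1, 0, 0]
  [0, 6, 0, 0]
  [0, 0, 6, 0]
  [0, 0, 0, 6]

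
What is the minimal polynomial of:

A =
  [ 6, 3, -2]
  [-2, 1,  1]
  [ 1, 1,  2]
x^3 - 9*x^2 + 27*x - 27

The characteristic polynomial is χ_A(x) = (x - 3)^3, so the eigenvalues are known. The minimal polynomial is
  m_A(x) = Π_λ (x − λ)^{k_λ}
where k_λ is the size of the *largest* Jordan block for λ (equivalently, the smallest k with (A − λI)^k v = 0 for every generalised eigenvector v of λ).

  λ = 3: largest Jordan block has size 3, contributing (x − 3)^3

So m_A(x) = (x - 3)^3 = x^3 - 9*x^2 + 27*x - 27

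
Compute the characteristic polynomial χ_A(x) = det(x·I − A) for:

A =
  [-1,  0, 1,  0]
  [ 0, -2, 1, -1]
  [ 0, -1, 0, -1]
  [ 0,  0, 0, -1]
x^4 + 4*x^3 + 6*x^2 + 4*x + 1

Expanding det(x·I − A) (e.g. by cofactor expansion or by noting that A is similar to its Jordan form J, which has the same characteristic polynomial as A) gives
  χ_A(x) = x^4 + 4*x^3 + 6*x^2 + 4*x + 1
which factors as (x + 1)^4. The eigenvalues (with algebraic multiplicities) are λ = -1 with multiplicity 4.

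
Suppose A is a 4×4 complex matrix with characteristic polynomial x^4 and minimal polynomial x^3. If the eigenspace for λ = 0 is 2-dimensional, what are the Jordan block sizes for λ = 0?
Block sizes for λ = 0: [3, 1]

Step 1 — from the characteristic polynomial, algebraic multiplicity of λ = 0 is 4. From dim ker(A − (0)·I) = 2, there are exactly 2 Jordan blocks for λ = 0.
Step 2 — from the minimal polynomial, the factor (x − 0)^3 tells us the largest block for λ = 0 has size 3.
Step 3 — with total size 4, 2 blocks, and largest block 3, the block sizes (in nonincreasing order) are [3, 1].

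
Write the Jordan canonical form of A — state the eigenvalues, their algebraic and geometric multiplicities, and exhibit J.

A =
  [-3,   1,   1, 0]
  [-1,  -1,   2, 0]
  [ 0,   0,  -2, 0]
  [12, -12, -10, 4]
J_3(-2) ⊕ J_1(4)

The characteristic polynomial is
  det(x·I − A) = x^4 + 2*x^3 - 12*x^2 - 40*x - 32 = (x - 4)*(x + 2)^3

Eigenvalues and multiplicities (the geometric multiplicity of λ is n − rank(A − λI), which equals the number of Jordan blocks for λ):
  λ = -2: algebraic multiplicity = 3, geometric multiplicity = 1
  λ = 4: algebraic multiplicity = 1, geometric multiplicity = 1

Determining the block sizes for each eigenvalue:
  λ = -2: one block (gm = 1), so the single block has size am = 3 → block sizes [3]
  λ = 4: one block (gm = 1), so the single block has size am = 1 → block sizes [1]

Assembling the blocks gives a Jordan form
J =
  [-2,  1,  0, 0]
  [ 0, -2,  1, 0]
  [ 0,  0, -2, 0]
  [ 0,  0,  0, 4]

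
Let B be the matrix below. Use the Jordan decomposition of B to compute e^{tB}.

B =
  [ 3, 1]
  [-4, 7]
e^{tB} =
  [-2*t*exp(5*t) + exp(5*t), t*exp(5*t)]
  [-4*t*exp(5*t), 2*t*exp(5*t) + exp(5*t)]

Strategy: write B = P · J · P⁻¹ where J is a Jordan canonical form, so e^{tB} = P · e^{tJ} · P⁻¹, and e^{tJ} can be computed block-by-block.

B has Jordan form
J =
  [5, 1]
  [0, 5]
(up to reordering of blocks).

Per-block formulas:
  For a 2×2 Jordan block J_2(5): exp(t · J_2(5)) = e^(5t)·(I + t·N), where N is the 2×2 nilpotent shift.

After assembling e^{tJ} and conjugating by P, we get:

e^{tB} =
  [-2*t*exp(5*t) + exp(5*t), t*exp(5*t)]
  [-4*t*exp(5*t), 2*t*exp(5*t) + exp(5*t)]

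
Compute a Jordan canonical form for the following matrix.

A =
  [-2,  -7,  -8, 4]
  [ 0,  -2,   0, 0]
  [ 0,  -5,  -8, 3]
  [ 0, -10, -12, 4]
J_2(-2) ⊕ J_2(-2)

The characteristic polynomial is
  det(x·I − A) = x^4 + 8*x^3 + 24*x^2 + 32*x + 16 = (x + 2)^4

Eigenvalues and multiplicities (the geometric multiplicity of λ is n − rank(A − λI), which equals the number of Jordan blocks for λ):
  λ = -2: algebraic multiplicity = 4, geometric multiplicity = 2

Determining the block sizes for each eigenvalue:
  λ = -2: with am = 4 and gm = 2, the partition is not yet determined (e.g. several partitions of 4 into 2 parts exist). Let N = A − (-2)·I. Computing rank(N^1) = 2, rank(N^2) = 0; the number of blocks of size ≥ j is rank(N^{j−1}) − rank(N^j), giving [2, 2]. So we have 2 block(s) of size 2 → block sizes [2, 2]

Assembling the blocks gives a Jordan form
J =
  [-2,  1,  0,  0]
  [ 0, -2,  0,  0]
  [ 0,  0, -2,  1]
  [ 0,  0,  0, -2]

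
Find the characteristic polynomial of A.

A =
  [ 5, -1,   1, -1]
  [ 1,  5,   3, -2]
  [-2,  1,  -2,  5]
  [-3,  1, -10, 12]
x^4 - 20*x^3 + 150*x^2 - 500*x + 625

Expanding det(x·I − A) (e.g. by cofactor expansion or by noting that A is similar to its Jordan form J, which has the same characteristic polynomial as A) gives
  χ_A(x) = x^4 - 20*x^3 + 150*x^2 - 500*x + 625
which factors as (x - 5)^4. The eigenvalues (with algebraic multiplicities) are λ = 5 with multiplicity 4.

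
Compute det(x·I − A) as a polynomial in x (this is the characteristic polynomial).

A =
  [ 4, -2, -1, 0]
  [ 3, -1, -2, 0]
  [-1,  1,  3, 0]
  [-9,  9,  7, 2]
x^4 - 8*x^3 + 24*x^2 - 32*x + 16

Expanding det(x·I − A) (e.g. by cofactor expansion or by noting that A is similar to its Jordan form J, which has the same characteristic polynomial as A) gives
  χ_A(x) = x^4 - 8*x^3 + 24*x^2 - 32*x + 16
which factors as (x - 2)^4. The eigenvalues (with algebraic multiplicities) are λ = 2 with multiplicity 4.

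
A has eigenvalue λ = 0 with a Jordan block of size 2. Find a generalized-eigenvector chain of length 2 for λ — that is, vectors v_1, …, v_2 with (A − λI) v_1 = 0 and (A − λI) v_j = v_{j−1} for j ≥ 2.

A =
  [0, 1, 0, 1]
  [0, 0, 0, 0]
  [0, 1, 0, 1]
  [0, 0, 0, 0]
A Jordan chain for λ = 0 of length 2:
v_1 = (1, 0, 1, 0)ᵀ
v_2 = (0, 1, 0, 0)ᵀ

Let N = A − (0)·I. We want v_2 with N^2 v_2 = 0 but N^1 v_2 ≠ 0; then v_{j-1} := N · v_j for j = 2, …, 2.

Pick v_2 = (0, 1, 0, 0)ᵀ.
Then v_1 = N · v_2 = (1, 0, 1, 0)ᵀ.

Sanity check: (A − (0)·I) v_1 = (0, 0, 0, 0)ᵀ = 0. ✓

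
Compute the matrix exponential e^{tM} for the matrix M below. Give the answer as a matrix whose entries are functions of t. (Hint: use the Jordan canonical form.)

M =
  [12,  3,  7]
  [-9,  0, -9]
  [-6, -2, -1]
e^{tM} =
  [3*t*exp(3*t) + 3*exp(5*t) - 2*exp(3*t), t*exp(3*t) + exp(5*t) - exp(3*t), 3*t*exp(3*t) + 2*exp(5*t) - 2*exp(3*t)]
  [-9*t*exp(3*t), -3*t*exp(3*t) + exp(3*t), -9*t*exp(3*t)]
  [-3*exp(5*t) + 3*exp(3*t), -exp(5*t) + exp(3*t), -2*exp(5*t) + 3*exp(3*t)]

Strategy: write M = P · J · P⁻¹ where J is a Jordan canonical form, so e^{tM} = P · e^{tJ} · P⁻¹, and e^{tJ} can be computed block-by-block.

M has Jordan form
J =
  [3, 1, 0]
  [0, 3, 0]
  [0, 0, 5]
(up to reordering of blocks).

Per-block formulas:
  For a 2×2 Jordan block J_2(3): exp(t · J_2(3)) = e^(3t)·(I + t·N), where N is the 2×2 nilpotent shift.
  For a 1×1 block at λ = 5: exp(t · [5]) = [e^(5t)].

After assembling e^{tJ} and conjugating by P, we get:

e^{tM} =
  [3*t*exp(3*t) + 3*exp(5*t) - 2*exp(3*t), t*exp(3*t) + exp(5*t) - exp(3*t), 3*t*exp(3*t) + 2*exp(5*t) - 2*exp(3*t)]
  [-9*t*exp(3*t), -3*t*exp(3*t) + exp(3*t), -9*t*exp(3*t)]
  [-3*exp(5*t) + 3*exp(3*t), -exp(5*t) + exp(3*t), -2*exp(5*t) + 3*exp(3*t)]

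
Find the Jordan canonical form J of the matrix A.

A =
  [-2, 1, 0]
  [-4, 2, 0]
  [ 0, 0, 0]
J_2(0) ⊕ J_1(0)

The characteristic polynomial is
  det(x·I − A) = x^3

Eigenvalues and multiplicities (the geometric multiplicity of λ is n − rank(A − λI), which equals the number of Jordan blocks for λ):
  λ = 0: algebraic multiplicity = 3, geometric multiplicity = 2

Determining the block sizes for each eigenvalue:
  λ = 0: 2 blocks summing to 3 forces exactly one block of size 2 and the rest size 1 → block sizes [2, 1]

Assembling the blocks gives a Jordan form
J =
  [0, 1, 0]
  [0, 0, 0]
  [0, 0, 0]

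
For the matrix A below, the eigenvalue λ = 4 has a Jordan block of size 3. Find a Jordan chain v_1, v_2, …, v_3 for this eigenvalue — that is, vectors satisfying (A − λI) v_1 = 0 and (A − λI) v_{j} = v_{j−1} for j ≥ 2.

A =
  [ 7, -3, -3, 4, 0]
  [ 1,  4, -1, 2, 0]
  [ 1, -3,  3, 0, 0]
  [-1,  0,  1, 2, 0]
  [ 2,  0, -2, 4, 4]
A Jordan chain for λ = 4 of length 3:
v_1 = (-1, 0, -1, 0, 0)ᵀ
v_2 = (3, 1, 1, -1, 2)ᵀ
v_3 = (1, 0, 0, 0, 0)ᵀ

Let N = A − (4)·I. We want v_3 with N^3 v_3 = 0 but N^2 v_3 ≠ 0; then v_{j-1} := N · v_j for j = 3, …, 2.

Pick v_3 = (1, 0, 0, 0, 0)ᵀ.
Then v_2 = N · v_3 = (3, 1, 1, -1, 2)ᵀ.
Then v_1 = N · v_2 = (-1, 0, -1, 0, 0)ᵀ.

Sanity check: (A − (4)·I) v_1 = (0, 0, 0, 0, 0)ᵀ = 0. ✓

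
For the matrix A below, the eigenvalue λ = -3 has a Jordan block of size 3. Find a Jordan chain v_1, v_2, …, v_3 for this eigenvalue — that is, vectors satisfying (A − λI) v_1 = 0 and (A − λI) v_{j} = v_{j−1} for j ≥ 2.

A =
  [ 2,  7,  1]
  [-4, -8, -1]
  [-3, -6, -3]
A Jordan chain for λ = -3 of length 3:
v_1 = (-6, 3, 9)ᵀ
v_2 = (5, -4, -3)ᵀ
v_3 = (1, 0, 0)ᵀ

Let N = A − (-3)·I. We want v_3 with N^3 v_3 = 0 but N^2 v_3 ≠ 0; then v_{j-1} := N · v_j for j = 3, …, 2.

Pick v_3 = (1, 0, 0)ᵀ.
Then v_2 = N · v_3 = (5, -4, -3)ᵀ.
Then v_1 = N · v_2 = (-6, 3, 9)ᵀ.

Sanity check: (A − (-3)·I) v_1 = (0, 0, 0)ᵀ = 0. ✓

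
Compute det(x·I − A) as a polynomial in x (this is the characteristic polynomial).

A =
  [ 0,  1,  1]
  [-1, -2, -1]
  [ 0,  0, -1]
x^3 + 3*x^2 + 3*x + 1

Expanding det(x·I − A) (e.g. by cofactor expansion or by noting that A is similar to its Jordan form J, which has the same characteristic polynomial as A) gives
  χ_A(x) = x^3 + 3*x^2 + 3*x + 1
which factors as (x + 1)^3. The eigenvalues (with algebraic multiplicities) are λ = -1 with multiplicity 3.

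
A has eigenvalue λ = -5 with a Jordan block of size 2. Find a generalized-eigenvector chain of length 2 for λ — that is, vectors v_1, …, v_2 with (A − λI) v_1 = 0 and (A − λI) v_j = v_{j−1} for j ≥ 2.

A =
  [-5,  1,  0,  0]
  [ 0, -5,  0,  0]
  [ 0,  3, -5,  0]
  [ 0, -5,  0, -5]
A Jordan chain for λ = -5 of length 2:
v_1 = (1, 0, 3, -5)ᵀ
v_2 = (0, 1, 0, 0)ᵀ

Let N = A − (-5)·I. We want v_2 with N^2 v_2 = 0 but N^1 v_2 ≠ 0; then v_{j-1} := N · v_j for j = 2, …, 2.

Pick v_2 = (0, 1, 0, 0)ᵀ.
Then v_1 = N · v_2 = (1, 0, 3, -5)ᵀ.

Sanity check: (A − (-5)·I) v_1 = (0, 0, 0, 0)ᵀ = 0. ✓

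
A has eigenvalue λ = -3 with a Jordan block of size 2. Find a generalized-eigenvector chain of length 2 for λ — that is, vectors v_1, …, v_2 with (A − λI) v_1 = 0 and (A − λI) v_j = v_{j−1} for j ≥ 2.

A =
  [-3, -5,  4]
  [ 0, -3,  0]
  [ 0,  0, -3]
A Jordan chain for λ = -3 of length 2:
v_1 = (-5, 0, 0)ᵀ
v_2 = (0, 1, 0)ᵀ

Let N = A − (-3)·I. We want v_2 with N^2 v_2 = 0 but N^1 v_2 ≠ 0; then v_{j-1} := N · v_j for j = 2, …, 2.

Pick v_2 = (0, 1, 0)ᵀ.
Then v_1 = N · v_2 = (-5, 0, 0)ᵀ.

Sanity check: (A − (-3)·I) v_1 = (0, 0, 0)ᵀ = 0. ✓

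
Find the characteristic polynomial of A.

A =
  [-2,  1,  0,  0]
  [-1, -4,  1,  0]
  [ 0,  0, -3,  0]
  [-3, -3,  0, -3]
x^4 + 12*x^3 + 54*x^2 + 108*x + 81

Expanding det(x·I − A) (e.g. by cofactor expansion or by noting that A is similar to its Jordan form J, which has the same characteristic polynomial as A) gives
  χ_A(x) = x^4 + 12*x^3 + 54*x^2 + 108*x + 81
which factors as (x + 3)^4. The eigenvalues (with algebraic multiplicities) are λ = -3 with multiplicity 4.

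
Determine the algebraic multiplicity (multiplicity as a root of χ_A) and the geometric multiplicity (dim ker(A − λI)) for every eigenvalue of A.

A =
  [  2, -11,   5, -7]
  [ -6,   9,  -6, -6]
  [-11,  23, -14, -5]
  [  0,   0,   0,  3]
λ = -3: alg = 2, geom = 1; λ = 3: alg = 2, geom = 2

Step 1 — factor the characteristic polynomial to read off the algebraic multiplicities:
  χ_A(x) = (x - 3)^2*(x + 3)^2

Step 2 — compute geometric multiplicities via the rank-nullity identity g(λ) = n − rank(A − λI):
  rank(A − (-3)·I) = 3, so dim ker(A − (-3)·I) = n − 3 = 1
  rank(A − (3)·I) = 2, so dim ker(A − (3)·I) = n − 2 = 2

Summary:
  λ = -3: algebraic multiplicity = 2, geometric multiplicity = 1
  λ = 3: algebraic multiplicity = 2, geometric multiplicity = 2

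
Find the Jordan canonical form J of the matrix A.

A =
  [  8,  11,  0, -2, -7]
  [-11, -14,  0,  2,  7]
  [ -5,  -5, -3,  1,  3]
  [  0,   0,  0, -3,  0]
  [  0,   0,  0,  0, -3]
J_2(-3) ⊕ J_2(-3) ⊕ J_1(-3)

The characteristic polynomial is
  det(x·I − A) = x^5 + 15*x^4 + 90*x^3 + 270*x^2 + 405*x + 243 = (x + 3)^5

Eigenvalues and multiplicities (the geometric multiplicity of λ is n − rank(A − λI), which equals the number of Jordan blocks for λ):
  λ = -3: algebraic multiplicity = 5, geometric multiplicity = 3

Determining the block sizes for each eigenvalue:
  λ = -3: with am = 5 and gm = 3, the partition is not yet determined (e.g. several partitions of 5 into 3 parts exist). Let N = A − (-3)·I. Computing rank(N^1) = 2, rank(N^2) = 0; the number of blocks of size ≥ j is rank(N^{j−1}) − rank(N^j), giving [3, 2]. So we have 2 block(s) of size 2, 1 block(s) of size 1 → block sizes [2, 2, 1]

Assembling the blocks gives a Jordan form
J =
  [-3,  1,  0,  0,  0]
  [ 0, -3,  0,  0,  0]
  [ 0,  0, -3,  1,  0]
  [ 0,  0,  0, -3,  0]
  [ 0,  0,  0,  0, -3]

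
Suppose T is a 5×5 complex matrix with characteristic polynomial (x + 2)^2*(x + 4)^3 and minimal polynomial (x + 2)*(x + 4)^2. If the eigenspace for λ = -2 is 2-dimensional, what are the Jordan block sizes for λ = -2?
Block sizes for λ = -2: [1, 1]

Step 1 — from the characteristic polynomial, algebraic multiplicity of λ = -2 is 2. From dim ker(T − (-2)·I) = 2, there are exactly 2 Jordan blocks for λ = -2.
Step 2 — from the minimal polynomial, the factor (x + 2) tells us the largest block for λ = -2 has size 1.
Step 3 — with total size 2, 2 blocks, and largest block 1, the block sizes (in nonincreasing order) are [1, 1].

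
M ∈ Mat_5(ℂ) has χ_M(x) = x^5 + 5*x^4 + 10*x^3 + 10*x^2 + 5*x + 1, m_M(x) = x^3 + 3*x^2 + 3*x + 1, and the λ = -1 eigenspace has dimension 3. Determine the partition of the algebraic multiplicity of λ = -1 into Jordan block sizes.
Block sizes for λ = -1: [3, 1, 1]

Step 1 — from the characteristic polynomial, algebraic multiplicity of λ = -1 is 5. From dim ker(M − (-1)·I) = 3, there are exactly 3 Jordan blocks for λ = -1.
Step 2 — from the minimal polynomial, the factor (x + 1)^3 tells us the largest block for λ = -1 has size 3.
Step 3 — with total size 5, 3 blocks, and largest block 3, the block sizes (in nonincreasing order) are [3, 1, 1].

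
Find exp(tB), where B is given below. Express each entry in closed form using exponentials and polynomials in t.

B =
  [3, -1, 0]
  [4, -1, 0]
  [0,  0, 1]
e^{tB} =
  [2*t*exp(t) + exp(t), -t*exp(t), 0]
  [4*t*exp(t), -2*t*exp(t) + exp(t), 0]
  [0, 0, exp(t)]

Strategy: write B = P · J · P⁻¹ where J is a Jordan canonical form, so e^{tB} = P · e^{tJ} · P⁻¹, and e^{tJ} can be computed block-by-block.

B has Jordan form
J =
  [1, 1, 0]
  [0, 1, 0]
  [0, 0, 1]
(up to reordering of blocks).

Per-block formulas:
  For a 2×2 Jordan block J_2(1): exp(t · J_2(1)) = e^(1t)·(I + t·N), where N is the 2×2 nilpotent shift.
  For a 1×1 block at λ = 1: exp(t · [1]) = [e^(1t)].

After assembling e^{tJ} and conjugating by P, we get:

e^{tB} =
  [2*t*exp(t) + exp(t), -t*exp(t), 0]
  [4*t*exp(t), -2*t*exp(t) + exp(t), 0]
  [0, 0, exp(t)]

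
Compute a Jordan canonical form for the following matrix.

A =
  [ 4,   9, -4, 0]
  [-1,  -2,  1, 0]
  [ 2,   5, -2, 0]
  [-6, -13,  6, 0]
J_3(0) ⊕ J_1(0)

The characteristic polynomial is
  det(x·I − A) = x^4

Eigenvalues and multiplicities (the geometric multiplicity of λ is n − rank(A − λI), which equals the number of Jordan blocks for λ):
  λ = 0: algebraic multiplicity = 4, geometric multiplicity = 2

Determining the block sizes for each eigenvalue:
  λ = 0: with am = 4 and gm = 2, the partition is not yet determined (e.g. several partitions of 4 into 2 parts exist). Let N = A − (0)·I. Computing rank(N^1) = 2, rank(N^2) = 1, rank(N^3) = 0; the number of blocks of size ≥ j is rank(N^{j−1}) − rank(N^j), giving [2, 1, 1]. So we have 1 block(s) of size 3, 1 block(s) of size 1 → block sizes [3, 1]

Assembling the blocks gives a Jordan form
J =
  [0, 1, 0, 0]
  [0, 0, 1, 0]
  [0, 0, 0, 0]
  [0, 0, 0, 0]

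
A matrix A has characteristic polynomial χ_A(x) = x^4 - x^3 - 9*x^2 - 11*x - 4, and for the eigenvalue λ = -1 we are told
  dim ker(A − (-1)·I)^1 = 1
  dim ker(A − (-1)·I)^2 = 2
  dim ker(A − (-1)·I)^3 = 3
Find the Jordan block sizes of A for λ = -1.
Block sizes for λ = -1: [3]

From the dimensions of kernels of powers, the number of Jordan blocks of size at least j is d_j − d_{j−1} where d_j = dim ker(N^j) (with d_0 = 0). Computing the differences gives [1, 1, 1].
The number of blocks of size exactly k is (#blocks of size ≥ k) − (#blocks of size ≥ k + 1), so the partition is: 1 block(s) of size 3.
In nonincreasing order the block sizes are [3].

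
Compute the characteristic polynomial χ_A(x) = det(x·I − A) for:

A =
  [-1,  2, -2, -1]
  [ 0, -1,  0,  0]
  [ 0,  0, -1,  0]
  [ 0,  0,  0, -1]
x^4 + 4*x^3 + 6*x^2 + 4*x + 1

Expanding det(x·I − A) (e.g. by cofactor expansion or by noting that A is similar to its Jordan form J, which has the same characteristic polynomial as A) gives
  χ_A(x) = x^4 + 4*x^3 + 6*x^2 + 4*x + 1
which factors as (x + 1)^4. The eigenvalues (with algebraic multiplicities) are λ = -1 with multiplicity 4.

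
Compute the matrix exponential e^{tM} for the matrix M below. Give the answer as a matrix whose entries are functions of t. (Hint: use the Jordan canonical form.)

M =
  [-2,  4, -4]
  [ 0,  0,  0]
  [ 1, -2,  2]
e^{tM} =
  [1 - 2*t, 4*t, -4*t]
  [0, 1, 0]
  [t, -2*t, 2*t + 1]

Strategy: write M = P · J · P⁻¹ where J is a Jordan canonical form, so e^{tM} = P · e^{tJ} · P⁻¹, and e^{tJ} can be computed block-by-block.

M has Jordan form
J =
  [0, 1, 0]
  [0, 0, 0]
  [0, 0, 0]
(up to reordering of blocks).

Per-block formulas:
  For a 2×2 Jordan block J_2(0): exp(t · J_2(0)) = e^(0t)·(I + t·N), where N is the 2×2 nilpotent shift.
  For a 1×1 block at λ = 0: exp(t · [0]) = [e^(0t)].

After assembling e^{tJ} and conjugating by P, we get:

e^{tM} =
  [1 - 2*t, 4*t, -4*t]
  [0, 1, 0]
  [t, -2*t, 2*t + 1]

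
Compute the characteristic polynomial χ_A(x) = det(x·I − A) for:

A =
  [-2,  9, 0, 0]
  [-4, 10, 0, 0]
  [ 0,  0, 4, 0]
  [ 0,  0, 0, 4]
x^4 - 16*x^3 + 96*x^2 - 256*x + 256

Expanding det(x·I − A) (e.g. by cofactor expansion or by noting that A is similar to its Jordan form J, which has the same characteristic polynomial as A) gives
  χ_A(x) = x^4 - 16*x^3 + 96*x^2 - 256*x + 256
which factors as (x - 4)^4. The eigenvalues (with algebraic multiplicities) are λ = 4 with multiplicity 4.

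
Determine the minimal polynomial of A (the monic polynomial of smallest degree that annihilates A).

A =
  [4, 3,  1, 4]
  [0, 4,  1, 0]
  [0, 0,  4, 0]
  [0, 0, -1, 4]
x^3 - 12*x^2 + 48*x - 64

The characteristic polynomial is χ_A(x) = (x - 4)^4, so the eigenvalues are known. The minimal polynomial is
  m_A(x) = Π_λ (x − λ)^{k_λ}
where k_λ is the size of the *largest* Jordan block for λ (equivalently, the smallest k with (A − λI)^k v = 0 for every generalised eigenvector v of λ).

  λ = 4: largest Jordan block has size 3, contributing (x − 4)^3

So m_A(x) = (x - 4)^3 = x^3 - 12*x^2 + 48*x - 64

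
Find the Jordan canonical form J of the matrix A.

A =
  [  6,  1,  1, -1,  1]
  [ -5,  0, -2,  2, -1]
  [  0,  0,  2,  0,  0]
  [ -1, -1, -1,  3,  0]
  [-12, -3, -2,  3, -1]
J_3(2) ⊕ J_2(2)

The characteristic polynomial is
  det(x·I − A) = x^5 - 10*x^4 + 40*x^3 - 80*x^2 + 80*x - 32 = (x - 2)^5

Eigenvalues and multiplicities (the geometric multiplicity of λ is n − rank(A − λI), which equals the number of Jordan blocks for λ):
  λ = 2: algebraic multiplicity = 5, geometric multiplicity = 2

Determining the block sizes for each eigenvalue:
  λ = 2: with am = 5 and gm = 2, the partition is not yet determined (e.g. several partitions of 5 into 2 parts exist). Let N = A − (2)·I. Computing rank(N^1) = 3, rank(N^2) = 1, rank(N^3) = 0; the number of blocks of size ≥ j is rank(N^{j−1}) − rank(N^j), giving [2, 2, 1]. So we have 1 block(s) of size 3, 1 block(s) of size 2 → block sizes [3, 2]

Assembling the blocks gives a Jordan form
J =
  [2, 1, 0, 0, 0]
  [0, 2, 1, 0, 0]
  [0, 0, 2, 0, 0]
  [0, 0, 0, 2, 1]
  [0, 0, 0, 0, 2]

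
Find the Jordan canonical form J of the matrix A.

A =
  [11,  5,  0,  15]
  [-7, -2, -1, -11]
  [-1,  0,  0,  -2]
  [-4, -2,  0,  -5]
J_3(1) ⊕ J_1(1)

The characteristic polynomial is
  det(x·I − A) = x^4 - 4*x^3 + 6*x^2 - 4*x + 1 = (x - 1)^4

Eigenvalues and multiplicities (the geometric multiplicity of λ is n − rank(A − λI), which equals the number of Jordan blocks for λ):
  λ = 1: algebraic multiplicity = 4, geometric multiplicity = 2

Determining the block sizes for each eigenvalue:
  λ = 1: with am = 4 and gm = 2, the partition is not yet determined (e.g. several partitions of 4 into 2 parts exist). Let N = A − (1)·I. Computing rank(N^1) = 2, rank(N^2) = 1, rank(N^3) = 0; the number of blocks of size ≥ j is rank(N^{j−1}) − rank(N^j), giving [2, 1, 1]. So we have 1 block(s) of size 3, 1 block(s) of size 1 → block sizes [3, 1]

Assembling the blocks gives a Jordan form
J =
  [1, 1, 0, 0]
  [0, 1, 1, 0]
  [0, 0, 1, 0]
  [0, 0, 0, 1]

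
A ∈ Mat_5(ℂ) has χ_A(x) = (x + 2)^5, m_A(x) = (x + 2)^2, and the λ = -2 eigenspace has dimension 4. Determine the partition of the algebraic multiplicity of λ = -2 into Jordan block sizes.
Block sizes for λ = -2: [2, 1, 1, 1]

Step 1 — from the characteristic polynomial, algebraic multiplicity of λ = -2 is 5. From dim ker(A − (-2)·I) = 4, there are exactly 4 Jordan blocks for λ = -2.
Step 2 — from the minimal polynomial, the factor (x + 2)^2 tells us the largest block for λ = -2 has size 2.
Step 3 — with total size 5, 4 blocks, and largest block 2, the block sizes (in nonincreasing order) are [2, 1, 1, 1].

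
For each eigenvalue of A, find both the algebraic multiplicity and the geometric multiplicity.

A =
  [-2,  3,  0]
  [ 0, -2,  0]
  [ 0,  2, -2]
λ = -2: alg = 3, geom = 2

Step 1 — factor the characteristic polynomial to read off the algebraic multiplicities:
  χ_A(x) = (x + 2)^3

Step 2 — compute geometric multiplicities via the rank-nullity identity g(λ) = n − rank(A − λI):
  rank(A − (-2)·I) = 1, so dim ker(A − (-2)·I) = n − 1 = 2

Summary:
  λ = -2: algebraic multiplicity = 3, geometric multiplicity = 2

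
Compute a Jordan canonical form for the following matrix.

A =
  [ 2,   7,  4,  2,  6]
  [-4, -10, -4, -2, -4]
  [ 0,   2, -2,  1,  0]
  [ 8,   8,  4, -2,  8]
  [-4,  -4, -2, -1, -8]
J_2(-4) ⊕ J_2(-4) ⊕ J_1(-4)

The characteristic polynomial is
  det(x·I − A) = x^5 + 20*x^4 + 160*x^3 + 640*x^2 + 1280*x + 1024 = (x + 4)^5

Eigenvalues and multiplicities (the geometric multiplicity of λ is n − rank(A − λI), which equals the number of Jordan blocks for λ):
  λ = -4: algebraic multiplicity = 5, geometric multiplicity = 3

Determining the block sizes for each eigenvalue:
  λ = -4: with am = 5 and gm = 3, the partition is not yet determined (e.g. several partitions of 5 into 3 parts exist). Let N = A − (-4)·I. Computing rank(N^1) = 2, rank(N^2) = 0; the number of blocks of size ≥ j is rank(N^{j−1}) − rank(N^j), giving [3, 2]. So we have 2 block(s) of size 2, 1 block(s) of size 1 → block sizes [2, 2, 1]

Assembling the blocks gives a Jordan form
J =
  [-4,  1,  0,  0,  0]
  [ 0, -4,  0,  0,  0]
  [ 0,  0, -4,  1,  0]
  [ 0,  0,  0, -4,  0]
  [ 0,  0,  0,  0, -4]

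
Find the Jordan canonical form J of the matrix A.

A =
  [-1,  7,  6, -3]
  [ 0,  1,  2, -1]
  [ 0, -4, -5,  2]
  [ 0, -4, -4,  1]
J_3(-1) ⊕ J_1(-1)

The characteristic polynomial is
  det(x·I − A) = x^4 + 4*x^3 + 6*x^2 + 4*x + 1 = (x + 1)^4

Eigenvalues and multiplicities (the geometric multiplicity of λ is n − rank(A − λI), which equals the number of Jordan blocks for λ):
  λ = -1: algebraic multiplicity = 4, geometric multiplicity = 2

Determining the block sizes for each eigenvalue:
  λ = -1: with am = 4 and gm = 2, the partition is not yet determined (e.g. several partitions of 4 into 2 parts exist). Let N = A − (-1)·I. Computing rank(N^1) = 2, rank(N^2) = 1, rank(N^3) = 0; the number of blocks of size ≥ j is rank(N^{j−1}) − rank(N^j), giving [2, 1, 1]. So we have 1 block(s) of size 3, 1 block(s) of size 1 → block sizes [3, 1]

Assembling the blocks gives a Jordan form
J =
  [-1,  1,  0,  0]
  [ 0, -1,  1,  0]
  [ 0,  0, -1,  0]
  [ 0,  0,  0, -1]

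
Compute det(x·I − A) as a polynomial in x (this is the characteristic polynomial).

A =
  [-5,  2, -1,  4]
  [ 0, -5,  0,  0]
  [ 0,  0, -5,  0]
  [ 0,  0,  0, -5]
x^4 + 20*x^3 + 150*x^2 + 500*x + 625

Expanding det(x·I − A) (e.g. by cofactor expansion or by noting that A is similar to its Jordan form J, which has the same characteristic polynomial as A) gives
  χ_A(x) = x^4 + 20*x^3 + 150*x^2 + 500*x + 625
which factors as (x + 5)^4. The eigenvalues (with algebraic multiplicities) are λ = -5 with multiplicity 4.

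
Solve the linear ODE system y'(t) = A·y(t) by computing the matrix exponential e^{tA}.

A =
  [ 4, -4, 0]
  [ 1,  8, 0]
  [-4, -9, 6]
e^{tA} =
  [-2*t*exp(6*t) + exp(6*t), -4*t*exp(6*t), 0]
  [t*exp(6*t), 2*t*exp(6*t) + exp(6*t), 0]
  [-t^2*exp(6*t)/2 - 4*t*exp(6*t), -t^2*exp(6*t) - 9*t*exp(6*t), exp(6*t)]

Strategy: write A = P · J · P⁻¹ where J is a Jordan canonical form, so e^{tA} = P · e^{tJ} · P⁻¹, and e^{tJ} can be computed block-by-block.

A has Jordan form
J =
  [6, 1, 0]
  [0, 6, 1]
  [0, 0, 6]
(up to reordering of blocks).

Per-block formulas:
  For a 3×3 Jordan block J_3(6): exp(t · J_3(6)) = e^(6t)·(I + t·N + (t^2/2)·N^2), where N is the 3×3 nilpotent shift.

After assembling e^{tJ} and conjugating by P, we get:

e^{tA} =
  [-2*t*exp(6*t) + exp(6*t), -4*t*exp(6*t), 0]
  [t*exp(6*t), 2*t*exp(6*t) + exp(6*t), 0]
  [-t^2*exp(6*t)/2 - 4*t*exp(6*t), -t^2*exp(6*t) - 9*t*exp(6*t), exp(6*t)]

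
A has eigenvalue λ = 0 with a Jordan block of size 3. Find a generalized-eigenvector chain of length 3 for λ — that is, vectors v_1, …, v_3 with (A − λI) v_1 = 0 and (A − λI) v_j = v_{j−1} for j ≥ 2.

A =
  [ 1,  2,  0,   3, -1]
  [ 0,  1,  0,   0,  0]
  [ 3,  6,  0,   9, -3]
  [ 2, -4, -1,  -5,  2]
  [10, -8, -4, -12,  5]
A Jordan chain for λ = 0 of length 3:
v_1 = (-3, 0, -9, 3, 6)ᵀ
v_2 = (10, 0, 30, -13, -26)ᵀ
v_3 = (1, 0, 0, 3, 0)ᵀ

Let N = A − (0)·I. We want v_3 with N^3 v_3 = 0 but N^2 v_3 ≠ 0; then v_{j-1} := N · v_j for j = 3, …, 2.

Pick v_3 = (1, 0, 0, 3, 0)ᵀ.
Then v_2 = N · v_3 = (10, 0, 30, -13, -26)ᵀ.
Then v_1 = N · v_2 = (-3, 0, -9, 3, 6)ᵀ.

Sanity check: (A − (0)·I) v_1 = (0, 0, 0, 0, 0)ᵀ = 0. ✓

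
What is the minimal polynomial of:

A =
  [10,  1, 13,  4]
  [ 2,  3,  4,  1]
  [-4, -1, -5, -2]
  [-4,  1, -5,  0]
x^3 - 6*x^2 + 12*x - 8

The characteristic polynomial is χ_A(x) = (x - 2)^4, so the eigenvalues are known. The minimal polynomial is
  m_A(x) = Π_λ (x − λ)^{k_λ}
where k_λ is the size of the *largest* Jordan block for λ (equivalently, the smallest k with (A − λI)^k v = 0 for every generalised eigenvector v of λ).

  λ = 2: largest Jordan block has size 3, contributing (x − 2)^3

So m_A(x) = (x - 2)^3 = x^3 - 6*x^2 + 12*x - 8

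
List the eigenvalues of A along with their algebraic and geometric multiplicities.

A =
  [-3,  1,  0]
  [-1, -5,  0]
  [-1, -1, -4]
λ = -4: alg = 3, geom = 2

Step 1 — factor the characteristic polynomial to read off the algebraic multiplicities:
  χ_A(x) = (x + 4)^3

Step 2 — compute geometric multiplicities via the rank-nullity identity g(λ) = n − rank(A − λI):
  rank(A − (-4)·I) = 1, so dim ker(A − (-4)·I) = n − 1 = 2

Summary:
  λ = -4: algebraic multiplicity = 3, geometric multiplicity = 2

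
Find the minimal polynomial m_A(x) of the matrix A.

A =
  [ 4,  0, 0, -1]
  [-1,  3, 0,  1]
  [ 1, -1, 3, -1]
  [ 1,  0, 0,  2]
x^3 - 9*x^2 + 27*x - 27

The characteristic polynomial is χ_A(x) = (x - 3)^4, so the eigenvalues are known. The minimal polynomial is
  m_A(x) = Π_λ (x − λ)^{k_λ}
where k_λ is the size of the *largest* Jordan block for λ (equivalently, the smallest k with (A − λI)^k v = 0 for every generalised eigenvector v of λ).

  λ = 3: largest Jordan block has size 3, contributing (x − 3)^3

So m_A(x) = (x - 3)^3 = x^3 - 9*x^2 + 27*x - 27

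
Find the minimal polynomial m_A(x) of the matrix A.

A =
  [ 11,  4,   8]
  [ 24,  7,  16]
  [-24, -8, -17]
x^2 - 2*x - 3

The characteristic polynomial is χ_A(x) = (x - 3)*(x + 1)^2, so the eigenvalues are known. The minimal polynomial is
  m_A(x) = Π_λ (x − λ)^{k_λ}
where k_λ is the size of the *largest* Jordan block for λ (equivalently, the smallest k with (A − λI)^k v = 0 for every generalised eigenvector v of λ).

  λ = -1: largest Jordan block has size 1, contributing (x + 1)
  λ = 3: largest Jordan block has size 1, contributing (x − 3)

So m_A(x) = (x - 3)*(x + 1) = x^2 - 2*x - 3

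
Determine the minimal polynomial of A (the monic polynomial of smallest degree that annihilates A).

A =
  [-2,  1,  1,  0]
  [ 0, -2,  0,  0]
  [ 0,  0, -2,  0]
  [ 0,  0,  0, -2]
x^2 + 4*x + 4

The characteristic polynomial is χ_A(x) = (x + 2)^4, so the eigenvalues are known. The minimal polynomial is
  m_A(x) = Π_λ (x − λ)^{k_λ}
where k_λ is the size of the *largest* Jordan block for λ (equivalently, the smallest k with (A − λI)^k v = 0 for every generalised eigenvector v of λ).

  λ = -2: largest Jordan block has size 2, contributing (x + 2)^2

So m_A(x) = (x + 2)^2 = x^2 + 4*x + 4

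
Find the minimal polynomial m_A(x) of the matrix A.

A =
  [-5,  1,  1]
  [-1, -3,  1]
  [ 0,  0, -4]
x^2 + 8*x + 16

The characteristic polynomial is χ_A(x) = (x + 4)^3, so the eigenvalues are known. The minimal polynomial is
  m_A(x) = Π_λ (x − λ)^{k_λ}
where k_λ is the size of the *largest* Jordan block for λ (equivalently, the smallest k with (A − λI)^k v = 0 for every generalised eigenvector v of λ).

  λ = -4: largest Jordan block has size 2, contributing (x + 4)^2

So m_A(x) = (x + 4)^2 = x^2 + 8*x + 16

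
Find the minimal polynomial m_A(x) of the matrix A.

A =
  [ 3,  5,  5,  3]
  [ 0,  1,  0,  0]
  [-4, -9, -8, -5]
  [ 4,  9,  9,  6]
x^3 - x^2 - x + 1

The characteristic polynomial is χ_A(x) = (x - 1)^3*(x + 1), so the eigenvalues are known. The minimal polynomial is
  m_A(x) = Π_λ (x − λ)^{k_λ}
where k_λ is the size of the *largest* Jordan block for λ (equivalently, the smallest k with (A − λI)^k v = 0 for every generalised eigenvector v of λ).

  λ = -1: largest Jordan block has size 1, contributing (x + 1)
  λ = 1: largest Jordan block has size 2, contributing (x − 1)^2

So m_A(x) = (x - 1)^2*(x + 1) = x^3 - x^2 - x + 1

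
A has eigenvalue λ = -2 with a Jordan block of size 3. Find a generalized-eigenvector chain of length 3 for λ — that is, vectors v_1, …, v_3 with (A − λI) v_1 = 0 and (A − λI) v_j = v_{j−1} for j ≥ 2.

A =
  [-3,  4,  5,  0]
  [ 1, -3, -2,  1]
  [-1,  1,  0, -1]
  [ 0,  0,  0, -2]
A Jordan chain for λ = -2 of length 3:
v_1 = (-3, 3, -3, 0)ᵀ
v_2 = (4, -1, 1, 0)ᵀ
v_3 = (0, 1, 0, 0)ᵀ

Let N = A − (-2)·I. We want v_3 with N^3 v_3 = 0 but N^2 v_3 ≠ 0; then v_{j-1} := N · v_j for j = 3, …, 2.

Pick v_3 = (0, 1, 0, 0)ᵀ.
Then v_2 = N · v_3 = (4, -1, 1, 0)ᵀ.
Then v_1 = N · v_2 = (-3, 3, -3, 0)ᵀ.

Sanity check: (A − (-2)·I) v_1 = (0, 0, 0, 0)ᵀ = 0. ✓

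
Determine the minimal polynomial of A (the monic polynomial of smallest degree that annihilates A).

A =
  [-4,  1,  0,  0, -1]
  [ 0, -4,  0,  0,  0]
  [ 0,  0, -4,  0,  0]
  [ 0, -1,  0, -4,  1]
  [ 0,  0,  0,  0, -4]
x^2 + 8*x + 16

The characteristic polynomial is χ_A(x) = (x + 4)^5, so the eigenvalues are known. The minimal polynomial is
  m_A(x) = Π_λ (x − λ)^{k_λ}
where k_λ is the size of the *largest* Jordan block for λ (equivalently, the smallest k with (A − λI)^k v = 0 for every generalised eigenvector v of λ).

  λ = -4: largest Jordan block has size 2, contributing (x + 4)^2

So m_A(x) = (x + 4)^2 = x^2 + 8*x + 16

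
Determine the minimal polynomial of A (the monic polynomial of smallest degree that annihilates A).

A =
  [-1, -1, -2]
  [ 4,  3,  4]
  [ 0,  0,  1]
x^2 - 2*x + 1

The characteristic polynomial is χ_A(x) = (x - 1)^3, so the eigenvalues are known. The minimal polynomial is
  m_A(x) = Π_λ (x − λ)^{k_λ}
where k_λ is the size of the *largest* Jordan block for λ (equivalently, the smallest k with (A − λI)^k v = 0 for every generalised eigenvector v of λ).

  λ = 1: largest Jordan block has size 2, contributing (x − 1)^2

So m_A(x) = (x - 1)^2 = x^2 - 2*x + 1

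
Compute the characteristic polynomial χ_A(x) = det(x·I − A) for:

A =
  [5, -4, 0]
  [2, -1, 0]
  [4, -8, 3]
x^3 - 7*x^2 + 15*x - 9

Expanding det(x·I − A) (e.g. by cofactor expansion or by noting that A is similar to its Jordan form J, which has the same characteristic polynomial as A) gives
  χ_A(x) = x^3 - 7*x^2 + 15*x - 9
which factors as (x - 3)^2*(x - 1). The eigenvalues (with algebraic multiplicities) are λ = 1 with multiplicity 1, λ = 3 with multiplicity 2.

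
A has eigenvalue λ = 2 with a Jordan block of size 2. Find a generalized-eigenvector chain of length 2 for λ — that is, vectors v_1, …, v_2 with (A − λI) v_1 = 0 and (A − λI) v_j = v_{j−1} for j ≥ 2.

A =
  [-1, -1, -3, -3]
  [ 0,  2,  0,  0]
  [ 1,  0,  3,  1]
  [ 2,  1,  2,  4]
A Jordan chain for λ = 2 of length 2:
v_1 = (-3, 0, 1, 2)ᵀ
v_2 = (1, 0, 0, 0)ᵀ

Let N = A − (2)·I. We want v_2 with N^2 v_2 = 0 but N^1 v_2 ≠ 0; then v_{j-1} := N · v_j for j = 2, …, 2.

Pick v_2 = (1, 0, 0, 0)ᵀ.
Then v_1 = N · v_2 = (-3, 0, 1, 2)ᵀ.

Sanity check: (A − (2)·I) v_1 = (0, 0, 0, 0)ᵀ = 0. ✓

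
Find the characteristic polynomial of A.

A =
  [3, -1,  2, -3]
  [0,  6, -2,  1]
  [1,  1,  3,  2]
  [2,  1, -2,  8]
x^4 - 20*x^3 + 150*x^2 - 500*x + 625

Expanding det(x·I − A) (e.g. by cofactor expansion or by noting that A is similar to its Jordan form J, which has the same characteristic polynomial as A) gives
  χ_A(x) = x^4 - 20*x^3 + 150*x^2 - 500*x + 625
which factors as (x - 5)^4. The eigenvalues (with algebraic multiplicities) are λ = 5 with multiplicity 4.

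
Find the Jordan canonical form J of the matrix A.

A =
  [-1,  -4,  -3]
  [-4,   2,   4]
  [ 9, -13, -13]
J_3(-4)

The characteristic polynomial is
  det(x·I − A) = x^3 + 12*x^2 + 48*x + 64 = (x + 4)^3

Eigenvalues and multiplicities (the geometric multiplicity of λ is n − rank(A − λI), which equals the number of Jordan blocks for λ):
  λ = -4: algebraic multiplicity = 3, geometric multiplicity = 1

Determining the block sizes for each eigenvalue:
  λ = -4: one block (gm = 1), so the single block has size am = 3 → block sizes [3]

Assembling the blocks gives a Jordan form
J =
  [-4,  1,  0]
  [ 0, -4,  1]
  [ 0,  0, -4]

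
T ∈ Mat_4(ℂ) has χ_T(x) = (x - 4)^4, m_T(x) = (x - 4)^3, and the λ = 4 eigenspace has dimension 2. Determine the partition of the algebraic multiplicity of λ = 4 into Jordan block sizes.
Block sizes for λ = 4: [3, 1]

Step 1 — from the characteristic polynomial, algebraic multiplicity of λ = 4 is 4. From dim ker(T − (4)·I) = 2, there are exactly 2 Jordan blocks for λ = 4.
Step 2 — from the minimal polynomial, the factor (x − 4)^3 tells us the largest block for λ = 4 has size 3.
Step 3 — with total size 4, 2 blocks, and largest block 3, the block sizes (in nonincreasing order) are [3, 1].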